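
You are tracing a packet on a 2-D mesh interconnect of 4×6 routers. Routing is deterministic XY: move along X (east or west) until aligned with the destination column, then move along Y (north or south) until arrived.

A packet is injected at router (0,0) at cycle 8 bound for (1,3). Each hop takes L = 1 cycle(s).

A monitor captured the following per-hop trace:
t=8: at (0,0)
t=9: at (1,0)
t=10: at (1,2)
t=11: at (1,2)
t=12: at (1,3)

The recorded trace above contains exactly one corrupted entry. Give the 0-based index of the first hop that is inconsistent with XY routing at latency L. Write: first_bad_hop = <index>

first_bad_hop = 2

check 1→ d=(1,0) cyc+1: ok
check 2→ d=(0,2) cyc+1: BAD: non-unit step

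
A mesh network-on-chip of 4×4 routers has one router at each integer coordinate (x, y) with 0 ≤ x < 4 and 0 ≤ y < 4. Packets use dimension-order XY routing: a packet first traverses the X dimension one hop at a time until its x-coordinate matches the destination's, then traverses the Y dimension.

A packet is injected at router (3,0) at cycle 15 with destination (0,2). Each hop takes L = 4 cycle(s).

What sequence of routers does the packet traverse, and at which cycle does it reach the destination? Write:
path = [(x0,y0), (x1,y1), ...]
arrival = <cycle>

#0 — 3,0 | c15
#1 — 2,0 | c19 | W
#2 — 1,0 | c23 | W
#3 — 0,0 | c27 | W
#4 — 0,1 | c31 | N
#5 — 0,2 | c35 | N

path = [(3,0), (2,0), (1,0), (0,0), (0,1), (0,2)]
arrival = 35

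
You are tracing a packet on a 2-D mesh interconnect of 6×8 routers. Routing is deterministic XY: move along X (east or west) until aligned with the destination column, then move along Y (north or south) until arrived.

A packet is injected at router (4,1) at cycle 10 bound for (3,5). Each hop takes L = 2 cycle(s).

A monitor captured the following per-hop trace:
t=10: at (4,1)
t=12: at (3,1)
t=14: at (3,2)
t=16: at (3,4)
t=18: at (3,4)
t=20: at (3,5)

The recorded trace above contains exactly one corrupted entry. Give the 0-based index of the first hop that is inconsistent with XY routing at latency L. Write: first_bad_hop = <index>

first_bad_hop = 3

[1] (-1,+0) / 2c ⇒ ok
[2] (+0,+1) / 2c ⇒ ok
[3] (+0,+2) / 2c ⇒ BAD: non-unit step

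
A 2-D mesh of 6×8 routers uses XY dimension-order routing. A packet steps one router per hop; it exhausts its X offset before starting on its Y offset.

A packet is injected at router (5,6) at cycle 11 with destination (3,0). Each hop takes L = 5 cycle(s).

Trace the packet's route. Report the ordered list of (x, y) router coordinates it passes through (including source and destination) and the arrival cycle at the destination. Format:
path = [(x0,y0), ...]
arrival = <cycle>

path = [(5,6), (4,6), (3,6), (3,5), (3,4), (3,3), (3,2), (3,1), (3,0)]
arrival = 51

#0 — 5,6 | c11
#1 — 4,6 | c16 | W
#2 — 3,6 | c21 | W
#3 — 3,5 | c26 | S
#4 — 3,4 | c31 | S
#5 — 3,3 | c36 | S
#6 — 3,2 | c41 | S
#7 — 3,1 | c46 | S
#8 — 3,0 | c51 | S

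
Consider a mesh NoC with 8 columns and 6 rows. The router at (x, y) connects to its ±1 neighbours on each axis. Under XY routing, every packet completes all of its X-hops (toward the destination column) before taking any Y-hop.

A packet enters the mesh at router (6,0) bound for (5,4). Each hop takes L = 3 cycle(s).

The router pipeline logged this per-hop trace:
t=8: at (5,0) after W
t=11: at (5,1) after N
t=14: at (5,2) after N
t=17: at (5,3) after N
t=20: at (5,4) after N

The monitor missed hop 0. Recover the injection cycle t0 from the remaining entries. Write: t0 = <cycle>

t0 = 5

cyc[1] = 8 and cyc[k] = t0 + k·L for every k.
Subtract one hop: t0 = 8 − 3 = 5.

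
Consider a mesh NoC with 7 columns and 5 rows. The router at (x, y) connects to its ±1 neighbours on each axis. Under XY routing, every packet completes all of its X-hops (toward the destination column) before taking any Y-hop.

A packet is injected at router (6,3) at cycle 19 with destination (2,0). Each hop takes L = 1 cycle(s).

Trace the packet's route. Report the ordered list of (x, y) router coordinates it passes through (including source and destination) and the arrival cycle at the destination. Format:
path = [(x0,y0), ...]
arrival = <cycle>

hop 0: (6,3) @ cyc 19
hop 1: (5,3) @ cyc 20  [W]
hop 2: (4,3) @ cyc 21  [W]
hop 3: (3,3) @ cyc 22  [W]
hop 4: (2,3) @ cyc 23  [W]
hop 5: (2,2) @ cyc 24  [S]
hop 6: (2,1) @ cyc 25  [S]
hop 7: (2,0) @ cyc 26  [S]

path = [(6,3), (5,3), (4,3), (3,3), (2,3), (2,2), (2,1), (2,0)]
arrival = 26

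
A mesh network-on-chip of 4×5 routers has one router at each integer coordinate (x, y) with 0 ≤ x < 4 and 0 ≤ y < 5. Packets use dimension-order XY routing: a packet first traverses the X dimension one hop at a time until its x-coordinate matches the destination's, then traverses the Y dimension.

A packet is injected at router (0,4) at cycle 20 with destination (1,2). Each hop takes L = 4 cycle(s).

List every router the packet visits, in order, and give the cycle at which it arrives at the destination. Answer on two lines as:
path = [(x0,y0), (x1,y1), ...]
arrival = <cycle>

path = [(0,4), (1,4), (1,3), (1,2)]
arrival = 32

#0 — 0,4 | c20
#1 — 1,4 | c24 | E
#2 — 1,3 | c28 | S
#3 — 1,2 | c32 | S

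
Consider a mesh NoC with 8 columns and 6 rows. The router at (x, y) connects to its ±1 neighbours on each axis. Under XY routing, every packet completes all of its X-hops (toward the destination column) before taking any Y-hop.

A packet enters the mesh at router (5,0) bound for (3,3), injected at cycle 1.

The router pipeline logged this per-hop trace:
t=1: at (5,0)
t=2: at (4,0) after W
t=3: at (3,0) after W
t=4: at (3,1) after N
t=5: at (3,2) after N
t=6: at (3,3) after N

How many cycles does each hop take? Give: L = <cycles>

cyc[1] − cyc[0] = 2 − 1 = 1.
Per-hop latency L = Δcyc = 1.

L = 1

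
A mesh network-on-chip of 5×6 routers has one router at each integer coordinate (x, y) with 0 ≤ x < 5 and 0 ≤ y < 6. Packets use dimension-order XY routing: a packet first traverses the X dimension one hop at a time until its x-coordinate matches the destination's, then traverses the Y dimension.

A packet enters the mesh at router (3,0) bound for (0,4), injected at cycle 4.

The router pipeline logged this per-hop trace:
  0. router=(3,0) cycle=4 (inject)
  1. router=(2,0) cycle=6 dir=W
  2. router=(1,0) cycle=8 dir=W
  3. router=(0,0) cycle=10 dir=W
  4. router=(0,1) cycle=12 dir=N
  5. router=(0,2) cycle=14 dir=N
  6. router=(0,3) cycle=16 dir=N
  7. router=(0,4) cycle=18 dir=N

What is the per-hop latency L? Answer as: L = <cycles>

cyc[1] − cyc[0] = 6 − 4 = 2.
Each hop adds L, hence L = 2.

L = 2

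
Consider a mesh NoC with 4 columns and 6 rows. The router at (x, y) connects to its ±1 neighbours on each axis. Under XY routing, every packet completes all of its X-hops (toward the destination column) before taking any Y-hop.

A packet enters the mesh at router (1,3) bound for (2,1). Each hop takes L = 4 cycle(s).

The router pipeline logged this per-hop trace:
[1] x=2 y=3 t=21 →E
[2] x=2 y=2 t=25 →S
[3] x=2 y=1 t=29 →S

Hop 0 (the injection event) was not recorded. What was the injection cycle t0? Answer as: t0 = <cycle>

Hop 1 reached at cycle 21; hop k is at t0 + k·L.
Subtract one hop: t0 = 21 − 4 = 17.

t0 = 17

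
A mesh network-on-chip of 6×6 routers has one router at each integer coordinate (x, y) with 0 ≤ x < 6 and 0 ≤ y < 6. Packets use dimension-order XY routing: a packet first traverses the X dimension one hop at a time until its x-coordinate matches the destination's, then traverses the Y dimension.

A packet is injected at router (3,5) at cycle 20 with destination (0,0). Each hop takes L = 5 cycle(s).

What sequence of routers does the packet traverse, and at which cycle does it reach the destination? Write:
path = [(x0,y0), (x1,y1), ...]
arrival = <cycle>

hop 0: (3,5) @ cyc 20
hop 1: (2,5) @ cyc 25  [W]
hop 2: (1,5) @ cyc 30  [W]
hop 3: (0,5) @ cyc 35  [W]
hop 4: (0,4) @ cyc 40  [S]
hop 5: (0,3) @ cyc 45  [S]
hop 6: (0,2) @ cyc 50  [S]
hop 7: (0,1) @ cyc 55  [S]
hop 8: (0,0) @ cyc 60  [S]

path = [(3,5), (2,5), (1,5), (0,5), (0,4), (0,3), (0,2), (0,1), (0,0)]
arrival = 60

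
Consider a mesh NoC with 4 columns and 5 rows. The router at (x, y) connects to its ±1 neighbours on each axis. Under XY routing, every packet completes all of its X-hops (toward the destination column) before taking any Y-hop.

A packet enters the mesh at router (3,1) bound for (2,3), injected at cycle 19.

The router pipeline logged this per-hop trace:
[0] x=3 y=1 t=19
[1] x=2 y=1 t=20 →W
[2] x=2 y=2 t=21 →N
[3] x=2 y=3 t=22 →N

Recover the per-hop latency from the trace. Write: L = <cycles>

cyc[1] − cyc[0] = 20 − 19 = 1.
Per-hop latency L = Δcyc = 1.

L = 1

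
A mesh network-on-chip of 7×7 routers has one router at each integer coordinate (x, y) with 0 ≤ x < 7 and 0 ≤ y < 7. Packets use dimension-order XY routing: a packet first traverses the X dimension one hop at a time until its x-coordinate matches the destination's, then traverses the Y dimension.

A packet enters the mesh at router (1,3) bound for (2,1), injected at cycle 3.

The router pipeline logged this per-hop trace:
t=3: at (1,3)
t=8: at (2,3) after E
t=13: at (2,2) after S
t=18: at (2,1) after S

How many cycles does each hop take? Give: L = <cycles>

L = 5

Between hops 0 and 1 the cycle counter advances 8 − 3 = 5.
Each hop adds L, hence L = 5.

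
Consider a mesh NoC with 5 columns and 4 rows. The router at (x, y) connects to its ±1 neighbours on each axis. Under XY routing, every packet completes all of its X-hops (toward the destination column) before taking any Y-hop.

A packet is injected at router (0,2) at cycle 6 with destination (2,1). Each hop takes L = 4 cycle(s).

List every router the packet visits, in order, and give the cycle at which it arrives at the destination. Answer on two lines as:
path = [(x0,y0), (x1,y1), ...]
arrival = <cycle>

[0] x=0 y=2 t=6
[1] x=1 y=2 t=10 →E
[2] x=2 y=2 t=14 →E
[3] x=2 y=1 t=18 →S

path = [(0,2), (1,2), (2,2), (2,1)]
arrival = 18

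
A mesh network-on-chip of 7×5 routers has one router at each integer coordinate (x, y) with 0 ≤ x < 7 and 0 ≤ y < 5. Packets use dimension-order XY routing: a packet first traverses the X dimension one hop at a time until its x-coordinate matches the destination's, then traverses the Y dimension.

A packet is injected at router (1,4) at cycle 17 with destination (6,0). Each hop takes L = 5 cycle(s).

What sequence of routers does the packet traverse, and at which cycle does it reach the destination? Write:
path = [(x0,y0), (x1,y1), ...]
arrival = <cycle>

path = [(1,4), (2,4), (3,4), (4,4), (5,4), (6,4), (6,3), (6,2), (6,1), (6,0)]
arrival = 62

  0. router=(1,4) cycle=17 (inject)
  1. router=(2,4) cycle=22 dir=E
  2. router=(3,4) cycle=27 dir=E
  3. router=(4,4) cycle=32 dir=E
  4. router=(5,4) cycle=37 dir=E
  5. router=(6,4) cycle=42 dir=E
  6. router=(6,3) cycle=47 dir=S
  7. router=(6,2) cycle=52 dir=S
  8. router=(6,1) cycle=57 dir=S
  9. router=(6,0) cycle=62 dir=S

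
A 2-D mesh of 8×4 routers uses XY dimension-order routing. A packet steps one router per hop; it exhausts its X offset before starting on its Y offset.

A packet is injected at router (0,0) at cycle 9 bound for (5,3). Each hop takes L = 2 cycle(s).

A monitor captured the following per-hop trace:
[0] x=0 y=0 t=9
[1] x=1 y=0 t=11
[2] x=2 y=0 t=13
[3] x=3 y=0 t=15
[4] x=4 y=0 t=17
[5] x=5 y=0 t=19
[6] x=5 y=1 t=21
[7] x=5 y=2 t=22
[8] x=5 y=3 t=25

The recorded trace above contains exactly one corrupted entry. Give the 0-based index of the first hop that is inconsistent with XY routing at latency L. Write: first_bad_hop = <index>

first_bad_hop = 7

[1] (+1,+0) / 2c ⇒ ok
[2] (+1,+0) / 2c ⇒ ok
[3] (+1,+0) / 2c ⇒ ok
[4] (+1,+0) / 2c ⇒ ok
[5] (+1,+0) / 2c ⇒ ok
[6] (+0,+1) / 2c ⇒ ok
[7] (+0,+1) / 1c ⇒ BAD: Δcyc=1≠L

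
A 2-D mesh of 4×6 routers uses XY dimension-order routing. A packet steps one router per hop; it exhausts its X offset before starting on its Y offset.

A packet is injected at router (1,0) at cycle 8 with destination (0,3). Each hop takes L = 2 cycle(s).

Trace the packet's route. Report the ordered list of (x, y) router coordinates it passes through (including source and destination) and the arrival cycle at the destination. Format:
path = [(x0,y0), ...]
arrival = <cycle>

path = [(1,0), (0,0), (0,1), (0,2), (0,3)]
arrival = 16

[0] x=1 y=0 t=8
[1] x=0 y=0 t=10 →W
[2] x=0 y=1 t=12 →N
[3] x=0 y=2 t=14 →N
[4] x=0 y=3 t=16 →N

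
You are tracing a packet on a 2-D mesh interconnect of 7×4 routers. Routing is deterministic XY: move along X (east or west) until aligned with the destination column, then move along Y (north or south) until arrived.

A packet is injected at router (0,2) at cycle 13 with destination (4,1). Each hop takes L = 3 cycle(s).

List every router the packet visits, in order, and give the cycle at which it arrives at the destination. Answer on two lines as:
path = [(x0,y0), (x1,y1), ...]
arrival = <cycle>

path = [(0,2), (1,2), (2,2), (3,2), (4,2), (4,1)]
arrival = 28

hop 0: (0,2) @ cyc 13
hop 1: (1,2) @ cyc 16  [E]
hop 2: (2,2) @ cyc 19  [E]
hop 3: (3,2) @ cyc 22  [E]
hop 4: (4,2) @ cyc 25  [E]
hop 5: (4,1) @ cyc 28  [S]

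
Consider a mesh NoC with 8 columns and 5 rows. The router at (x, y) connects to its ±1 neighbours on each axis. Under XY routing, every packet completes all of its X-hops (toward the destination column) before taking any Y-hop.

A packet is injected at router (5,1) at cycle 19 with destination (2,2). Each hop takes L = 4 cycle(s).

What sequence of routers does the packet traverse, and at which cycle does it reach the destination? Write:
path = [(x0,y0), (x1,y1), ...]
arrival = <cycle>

path = [(5,1), (4,1), (3,1), (2,1), (2,2)]
arrival = 35

t=19: at (5,1)
t=23: at (4,1) after W
t=27: at (3,1) after W
t=31: at (2,1) after W
t=35: at (2,2) after N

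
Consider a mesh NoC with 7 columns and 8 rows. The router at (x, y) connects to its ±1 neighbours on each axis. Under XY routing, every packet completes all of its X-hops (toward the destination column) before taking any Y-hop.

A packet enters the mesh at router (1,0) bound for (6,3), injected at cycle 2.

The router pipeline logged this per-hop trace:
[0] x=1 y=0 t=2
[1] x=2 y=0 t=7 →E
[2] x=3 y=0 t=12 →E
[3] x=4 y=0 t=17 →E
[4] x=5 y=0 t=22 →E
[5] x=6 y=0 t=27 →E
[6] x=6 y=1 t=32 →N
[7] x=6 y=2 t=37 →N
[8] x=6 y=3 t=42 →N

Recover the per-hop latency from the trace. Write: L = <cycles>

L = 5

cyc[1] − cyc[0] = 7 − 2 = 5.
That increment is L by definition: L = 5.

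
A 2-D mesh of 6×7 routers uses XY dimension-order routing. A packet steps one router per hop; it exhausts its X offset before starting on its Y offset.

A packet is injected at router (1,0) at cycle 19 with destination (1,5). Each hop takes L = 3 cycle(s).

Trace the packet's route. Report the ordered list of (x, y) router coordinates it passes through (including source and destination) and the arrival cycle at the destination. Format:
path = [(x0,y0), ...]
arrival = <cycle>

hop 0: (1,0) @ cyc 19
hop 1: (1,1) @ cyc 22  [N]
hop 2: (1,2) @ cyc 25  [N]
hop 3: (1,3) @ cyc 28  [N]
hop 4: (1,4) @ cyc 31  [N]
hop 5: (1,5) @ cyc 34  [N]

path = [(1,0), (1,1), (1,2), (1,3), (1,4), (1,5)]
arrival = 34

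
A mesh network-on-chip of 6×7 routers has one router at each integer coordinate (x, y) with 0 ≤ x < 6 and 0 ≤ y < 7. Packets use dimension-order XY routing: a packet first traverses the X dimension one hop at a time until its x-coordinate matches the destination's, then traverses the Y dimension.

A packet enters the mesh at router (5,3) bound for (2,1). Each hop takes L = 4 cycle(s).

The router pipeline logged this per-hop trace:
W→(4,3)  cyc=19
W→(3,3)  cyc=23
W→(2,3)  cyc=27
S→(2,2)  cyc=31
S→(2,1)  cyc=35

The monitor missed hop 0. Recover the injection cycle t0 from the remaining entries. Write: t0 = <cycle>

t0 = 15

At hop 1 the cycle is 19; in general cyc_k = t0 + kL.
t0 = cyc[1] − L = 19 − 4 = 15.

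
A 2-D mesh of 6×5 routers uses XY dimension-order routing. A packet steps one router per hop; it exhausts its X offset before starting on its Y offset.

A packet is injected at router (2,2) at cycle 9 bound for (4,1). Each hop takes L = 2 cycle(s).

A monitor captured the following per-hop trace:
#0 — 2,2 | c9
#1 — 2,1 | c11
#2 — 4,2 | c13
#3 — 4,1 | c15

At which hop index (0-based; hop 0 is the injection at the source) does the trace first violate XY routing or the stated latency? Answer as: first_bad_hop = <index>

check 1→ d=(0,-1) cyc+2: BAD: Y-move but x=2≠4

first_bad_hop = 1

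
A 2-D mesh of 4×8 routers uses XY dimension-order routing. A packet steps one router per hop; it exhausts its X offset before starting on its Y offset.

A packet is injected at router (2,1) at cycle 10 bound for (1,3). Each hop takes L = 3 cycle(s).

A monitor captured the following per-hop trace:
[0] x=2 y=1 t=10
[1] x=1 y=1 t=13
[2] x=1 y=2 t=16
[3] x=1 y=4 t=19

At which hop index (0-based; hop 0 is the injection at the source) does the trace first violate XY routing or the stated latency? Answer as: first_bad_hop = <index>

first_bad_hop = 3

check 1→ d=(-1,0) cyc+3: ok
check 2→ d=(0,1) cyc+3: ok
check 3→ d=(0,2) cyc+3: BAD: non-unit step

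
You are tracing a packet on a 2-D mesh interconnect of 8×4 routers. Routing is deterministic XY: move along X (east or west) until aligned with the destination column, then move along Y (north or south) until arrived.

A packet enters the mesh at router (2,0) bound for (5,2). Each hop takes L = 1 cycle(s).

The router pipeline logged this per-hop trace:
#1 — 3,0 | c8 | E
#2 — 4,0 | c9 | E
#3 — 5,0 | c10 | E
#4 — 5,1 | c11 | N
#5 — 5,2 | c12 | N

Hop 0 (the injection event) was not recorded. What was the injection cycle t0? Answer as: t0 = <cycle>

t0 = 7

cyc[1] = 8 and cyc[k] = t0 + k·L for every k.
So t0 = 8 − 1·1 = 7.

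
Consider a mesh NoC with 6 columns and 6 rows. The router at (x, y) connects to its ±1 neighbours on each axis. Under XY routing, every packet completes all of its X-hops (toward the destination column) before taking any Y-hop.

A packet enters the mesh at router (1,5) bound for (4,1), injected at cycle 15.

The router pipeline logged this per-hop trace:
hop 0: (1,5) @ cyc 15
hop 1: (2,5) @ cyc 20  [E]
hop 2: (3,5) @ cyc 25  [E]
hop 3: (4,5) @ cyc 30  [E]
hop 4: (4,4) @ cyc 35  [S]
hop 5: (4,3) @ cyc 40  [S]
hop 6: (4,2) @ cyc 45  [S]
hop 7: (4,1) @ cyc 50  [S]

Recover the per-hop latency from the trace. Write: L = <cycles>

L = 5

Between hops 0 and 1 the cycle counter advances 20 − 15 = 5.
One hop costs L cycles, so L = 5.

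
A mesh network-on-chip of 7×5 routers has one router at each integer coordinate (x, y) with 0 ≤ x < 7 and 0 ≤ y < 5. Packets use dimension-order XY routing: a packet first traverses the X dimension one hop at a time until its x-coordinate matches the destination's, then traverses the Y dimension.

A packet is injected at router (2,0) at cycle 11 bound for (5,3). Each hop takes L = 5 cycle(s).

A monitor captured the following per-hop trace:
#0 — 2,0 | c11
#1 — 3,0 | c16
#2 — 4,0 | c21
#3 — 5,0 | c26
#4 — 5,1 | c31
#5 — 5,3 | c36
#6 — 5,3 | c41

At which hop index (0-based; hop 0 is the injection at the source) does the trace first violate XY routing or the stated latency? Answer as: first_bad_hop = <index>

first_bad_hop = 5

check 1→ d=(1,0) cyc+5: ok
check 2→ d=(1,0) cyc+5: ok
check 3→ d=(1,0) cyc+5: ok
check 4→ d=(0,1) cyc+5: ok
check 5→ d=(0,2) cyc+5: BAD: non-unit step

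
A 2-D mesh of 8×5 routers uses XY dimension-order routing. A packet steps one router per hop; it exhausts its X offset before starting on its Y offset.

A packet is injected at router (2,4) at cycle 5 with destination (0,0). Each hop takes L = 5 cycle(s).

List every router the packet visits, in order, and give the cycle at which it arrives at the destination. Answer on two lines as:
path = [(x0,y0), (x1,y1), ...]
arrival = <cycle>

#0 — 2,4 | c5
#1 — 1,4 | c10 | W
#2 — 0,4 | c15 | W
#3 — 0,3 | c20 | S
#4 — 0,2 | c25 | S
#5 — 0,1 | c30 | S
#6 — 0,0 | c35 | S

path = [(2,4), (1,4), (0,4), (0,3), (0,2), (0,1), (0,0)]
arrival = 35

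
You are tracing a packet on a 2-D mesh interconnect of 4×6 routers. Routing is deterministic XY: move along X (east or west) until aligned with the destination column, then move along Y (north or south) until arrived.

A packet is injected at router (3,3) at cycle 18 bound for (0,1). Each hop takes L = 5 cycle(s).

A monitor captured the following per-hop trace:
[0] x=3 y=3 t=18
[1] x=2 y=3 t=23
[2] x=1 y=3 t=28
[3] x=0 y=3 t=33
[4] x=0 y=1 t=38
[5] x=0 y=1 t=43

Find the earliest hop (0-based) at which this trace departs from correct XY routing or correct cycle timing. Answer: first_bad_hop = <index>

first_bad_hop = 4

hop 1: step (-1,+0), +5 cyc — ok
hop 2: step (-1,+0), +5 cyc — ok
hop 3: step (-1,+0), +5 cyc — ok
hop 4: step (+0,-2), +5 cyc — BAD: non-unit step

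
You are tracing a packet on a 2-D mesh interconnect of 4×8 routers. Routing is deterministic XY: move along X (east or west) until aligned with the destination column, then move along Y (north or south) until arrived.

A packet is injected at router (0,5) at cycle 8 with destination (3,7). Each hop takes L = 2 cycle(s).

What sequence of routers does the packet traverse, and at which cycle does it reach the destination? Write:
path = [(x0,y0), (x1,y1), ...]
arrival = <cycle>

[0] x=0 y=5 t=8
[1] x=1 y=5 t=10 →E
[2] x=2 y=5 t=12 →E
[3] x=3 y=5 t=14 →E
[4] x=3 y=6 t=16 →N
[5] x=3 y=7 t=18 →N

path = [(0,5), (1,5), (2,5), (3,5), (3,6), (3,7)]
arrival = 18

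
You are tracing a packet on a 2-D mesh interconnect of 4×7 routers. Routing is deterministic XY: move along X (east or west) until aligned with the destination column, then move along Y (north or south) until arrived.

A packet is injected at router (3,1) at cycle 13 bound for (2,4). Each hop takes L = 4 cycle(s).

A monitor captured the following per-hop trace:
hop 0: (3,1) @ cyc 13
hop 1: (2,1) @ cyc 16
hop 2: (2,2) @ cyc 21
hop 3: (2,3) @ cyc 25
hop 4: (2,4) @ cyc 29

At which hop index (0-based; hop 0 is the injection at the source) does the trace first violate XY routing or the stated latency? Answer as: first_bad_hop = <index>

[1] (-1,+0) / 3c ⇒ BAD: Δcyc=3≠L

first_bad_hop = 1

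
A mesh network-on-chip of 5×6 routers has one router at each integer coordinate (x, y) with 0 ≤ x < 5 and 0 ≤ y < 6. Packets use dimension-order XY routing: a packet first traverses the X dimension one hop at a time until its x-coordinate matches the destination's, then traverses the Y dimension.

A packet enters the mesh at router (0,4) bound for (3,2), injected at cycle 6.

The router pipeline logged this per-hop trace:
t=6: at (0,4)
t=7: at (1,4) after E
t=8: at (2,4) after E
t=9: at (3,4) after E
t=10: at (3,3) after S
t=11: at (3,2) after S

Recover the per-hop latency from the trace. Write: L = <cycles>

L = 1

Between hops 0 and 1 the cycle counter advances 7 − 6 = 1.
Each hop adds L, hence L = 1.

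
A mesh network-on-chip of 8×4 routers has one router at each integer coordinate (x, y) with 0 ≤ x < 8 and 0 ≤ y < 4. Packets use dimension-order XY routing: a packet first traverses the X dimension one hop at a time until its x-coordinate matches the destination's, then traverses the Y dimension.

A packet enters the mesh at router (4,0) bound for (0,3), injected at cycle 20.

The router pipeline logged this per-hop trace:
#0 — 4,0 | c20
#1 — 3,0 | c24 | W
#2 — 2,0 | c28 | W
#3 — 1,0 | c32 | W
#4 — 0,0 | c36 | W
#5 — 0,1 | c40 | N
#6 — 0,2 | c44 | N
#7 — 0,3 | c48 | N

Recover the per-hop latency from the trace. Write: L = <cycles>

Δcyc across hop 0→1: 24 − 20 = 4.
Per-hop latency L = Δcyc = 4.

L = 4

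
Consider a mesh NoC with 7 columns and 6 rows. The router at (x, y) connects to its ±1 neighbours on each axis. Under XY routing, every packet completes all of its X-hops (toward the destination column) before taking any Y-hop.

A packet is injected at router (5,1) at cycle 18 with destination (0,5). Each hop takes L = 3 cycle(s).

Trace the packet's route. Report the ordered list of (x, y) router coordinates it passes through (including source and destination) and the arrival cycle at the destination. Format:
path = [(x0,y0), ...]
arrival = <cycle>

path = [(5,1), (4,1), (3,1), (2,1), (1,1), (0,1), (0,2), (0,3), (0,4), (0,5)]
arrival = 45

[0] x=5 y=1 t=18
[1] x=4 y=1 t=21 →W
[2] x=3 y=1 t=24 →W
[3] x=2 y=1 t=27 →W
[4] x=1 y=1 t=30 →W
[5] x=0 y=1 t=33 →W
[6] x=0 y=2 t=36 →N
[7] x=0 y=3 t=39 →N
[8] x=0 y=4 t=42 →N
[9] x=0 y=5 t=45 →N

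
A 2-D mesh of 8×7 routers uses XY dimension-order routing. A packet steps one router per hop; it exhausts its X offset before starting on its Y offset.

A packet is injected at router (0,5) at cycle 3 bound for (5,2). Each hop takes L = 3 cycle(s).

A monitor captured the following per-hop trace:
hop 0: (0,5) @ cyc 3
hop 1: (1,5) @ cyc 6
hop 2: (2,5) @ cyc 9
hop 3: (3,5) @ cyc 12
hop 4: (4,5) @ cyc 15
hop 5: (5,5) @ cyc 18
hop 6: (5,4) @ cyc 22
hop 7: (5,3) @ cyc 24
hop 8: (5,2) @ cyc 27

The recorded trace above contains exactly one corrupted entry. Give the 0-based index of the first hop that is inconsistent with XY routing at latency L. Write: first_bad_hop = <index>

first_bad_hop = 6

[1] (+1,+0) / 3c ⇒ ok
[2] (+1,+0) / 3c ⇒ ok
[3] (+1,+0) / 3c ⇒ ok
[4] (+1,+0) / 3c ⇒ ok
[5] (+1,+0) / 3c ⇒ ok
[6] (+0,-1) / 4c ⇒ BAD: Δcyc=4≠L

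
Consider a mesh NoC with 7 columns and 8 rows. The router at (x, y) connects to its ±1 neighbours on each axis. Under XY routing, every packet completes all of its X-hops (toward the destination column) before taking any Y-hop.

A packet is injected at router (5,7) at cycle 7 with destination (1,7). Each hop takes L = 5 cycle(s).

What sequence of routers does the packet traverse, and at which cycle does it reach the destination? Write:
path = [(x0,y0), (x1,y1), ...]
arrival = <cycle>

path = [(5,7), (4,7), (3,7), (2,7), (1,7)]
arrival = 27

  0. router=(5,7) cycle=7 (inject)
  1. router=(4,7) cycle=12 dir=W
  2. router=(3,7) cycle=17 dir=W
  3. router=(2,7) cycle=22 dir=W
  4. router=(1,7) cycle=27 dir=W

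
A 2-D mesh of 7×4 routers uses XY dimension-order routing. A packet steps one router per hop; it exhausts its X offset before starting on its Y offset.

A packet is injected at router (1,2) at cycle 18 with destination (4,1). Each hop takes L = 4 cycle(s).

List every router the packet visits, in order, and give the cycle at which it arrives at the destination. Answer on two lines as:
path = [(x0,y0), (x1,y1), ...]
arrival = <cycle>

t=18: at (1,2)
t=22: at (2,2) after E
t=26: at (3,2) after E
t=30: at (4,2) after E
t=34: at (4,1) after S

path = [(1,2), (2,2), (3,2), (4,2), (4,1)]
arrival = 34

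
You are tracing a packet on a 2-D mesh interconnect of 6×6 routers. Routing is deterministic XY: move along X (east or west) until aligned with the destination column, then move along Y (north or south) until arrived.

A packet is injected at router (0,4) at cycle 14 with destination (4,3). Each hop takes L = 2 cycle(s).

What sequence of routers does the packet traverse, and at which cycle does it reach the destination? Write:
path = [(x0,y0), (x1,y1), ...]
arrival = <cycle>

#0 — 0,4 | c14
#1 — 1,4 | c16 | E
#2 — 2,4 | c18 | E
#3 — 3,4 | c20 | E
#4 — 4,4 | c22 | E
#5 — 4,3 | c24 | S

path = [(0,4), (1,4), (2,4), (3,4), (4,4), (4,3)]
arrival = 24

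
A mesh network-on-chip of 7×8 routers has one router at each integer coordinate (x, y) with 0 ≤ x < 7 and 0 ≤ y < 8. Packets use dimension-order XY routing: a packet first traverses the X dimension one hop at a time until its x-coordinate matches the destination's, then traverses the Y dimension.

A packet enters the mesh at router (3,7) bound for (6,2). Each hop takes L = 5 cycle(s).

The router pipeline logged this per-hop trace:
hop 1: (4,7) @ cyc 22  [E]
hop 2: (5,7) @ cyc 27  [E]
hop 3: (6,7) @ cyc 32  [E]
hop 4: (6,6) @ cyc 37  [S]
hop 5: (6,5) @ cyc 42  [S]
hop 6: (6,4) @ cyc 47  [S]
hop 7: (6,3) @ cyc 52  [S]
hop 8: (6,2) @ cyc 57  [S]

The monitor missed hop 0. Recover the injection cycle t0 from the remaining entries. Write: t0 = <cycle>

The first recorded entry is hop 1 at cycle 22.
So t0 = 22 − 1·5 = 17.

t0 = 17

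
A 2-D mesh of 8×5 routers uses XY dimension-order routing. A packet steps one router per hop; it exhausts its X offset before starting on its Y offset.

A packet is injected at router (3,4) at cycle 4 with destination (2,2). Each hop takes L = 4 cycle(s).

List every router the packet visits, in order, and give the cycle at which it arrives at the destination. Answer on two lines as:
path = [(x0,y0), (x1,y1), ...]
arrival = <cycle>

#0 — 3,4 | c4
#1 — 2,4 | c8 | W
#2 — 2,3 | c12 | S
#3 — 2,2 | c16 | S

path = [(3,4), (2,4), (2,3), (2,2)]
arrival = 16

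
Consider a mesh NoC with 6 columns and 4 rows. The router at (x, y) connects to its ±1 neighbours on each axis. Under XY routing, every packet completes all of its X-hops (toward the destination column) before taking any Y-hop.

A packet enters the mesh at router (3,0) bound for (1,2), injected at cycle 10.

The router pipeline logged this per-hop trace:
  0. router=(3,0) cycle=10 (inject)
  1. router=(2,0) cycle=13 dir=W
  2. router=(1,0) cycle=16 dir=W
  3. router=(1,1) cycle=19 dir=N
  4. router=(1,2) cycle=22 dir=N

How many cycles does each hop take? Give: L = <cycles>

cyc[1] − cyc[0] = 13 − 10 = 3.
That increment is L by definition: L = 3.

L = 3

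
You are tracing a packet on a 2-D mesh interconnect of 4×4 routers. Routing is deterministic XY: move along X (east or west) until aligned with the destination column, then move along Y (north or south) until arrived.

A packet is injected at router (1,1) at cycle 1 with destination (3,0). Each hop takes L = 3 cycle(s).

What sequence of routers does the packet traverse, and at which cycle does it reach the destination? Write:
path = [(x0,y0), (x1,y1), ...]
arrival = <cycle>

path = [(1,1), (2,1), (3,1), (3,0)]
arrival = 10

src (1,1)  cyc=1
E→(2,1)  cyc=4
E→(3,1)  cyc=7
S→(3,0)  cyc=10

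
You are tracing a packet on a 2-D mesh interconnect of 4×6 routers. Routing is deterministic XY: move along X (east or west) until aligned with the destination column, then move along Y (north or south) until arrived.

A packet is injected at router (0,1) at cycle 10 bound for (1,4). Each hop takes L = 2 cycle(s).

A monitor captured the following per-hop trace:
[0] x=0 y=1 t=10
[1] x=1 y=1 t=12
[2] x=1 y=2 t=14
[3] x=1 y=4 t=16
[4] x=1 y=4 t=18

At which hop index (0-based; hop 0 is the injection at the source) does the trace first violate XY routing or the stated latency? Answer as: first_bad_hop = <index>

first_bad_hop = 3

[1] (+1,+0) / 2c ⇒ ok
[2] (+0,+1) / 2c ⇒ ok
[3] (+0,+2) / 2c ⇒ BAD: non-unit step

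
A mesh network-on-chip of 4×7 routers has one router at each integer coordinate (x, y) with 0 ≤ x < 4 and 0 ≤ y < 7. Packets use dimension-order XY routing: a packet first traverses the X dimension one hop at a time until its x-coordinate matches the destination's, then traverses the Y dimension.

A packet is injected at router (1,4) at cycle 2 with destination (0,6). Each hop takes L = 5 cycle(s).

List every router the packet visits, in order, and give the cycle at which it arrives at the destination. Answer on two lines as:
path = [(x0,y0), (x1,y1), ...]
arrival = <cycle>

path = [(1,4), (0,4), (0,5), (0,6)]
arrival = 17

#0 — 1,4 | c2
#1 — 0,4 | c7 | W
#2 — 0,5 | c12 | N
#3 — 0,6 | c17 | N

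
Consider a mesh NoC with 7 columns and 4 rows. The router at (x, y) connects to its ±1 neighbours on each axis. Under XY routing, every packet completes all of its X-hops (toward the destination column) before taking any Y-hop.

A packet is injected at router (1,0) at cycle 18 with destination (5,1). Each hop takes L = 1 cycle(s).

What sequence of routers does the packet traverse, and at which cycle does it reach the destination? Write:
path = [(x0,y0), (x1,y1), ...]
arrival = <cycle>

path = [(1,0), (2,0), (3,0), (4,0), (5,0), (5,1)]
arrival = 23

#0 — 1,0 | c18
#1 — 2,0 | c19 | E
#2 — 3,0 | c20 | E
#3 — 4,0 | c21 | E
#4 — 5,0 | c22 | E
#5 — 5,1 | c23 | N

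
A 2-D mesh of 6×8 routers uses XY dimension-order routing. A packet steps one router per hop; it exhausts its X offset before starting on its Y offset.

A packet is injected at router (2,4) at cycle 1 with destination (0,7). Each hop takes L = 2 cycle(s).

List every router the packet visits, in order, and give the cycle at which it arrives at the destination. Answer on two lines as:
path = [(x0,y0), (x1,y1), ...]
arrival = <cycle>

path = [(2,4), (1,4), (0,4), (0,5), (0,6), (0,7)]
arrival = 11

hop 0: (2,4) @ cyc 1
hop 1: (1,4) @ cyc 3  [W]
hop 2: (0,4) @ cyc 5  [W]
hop 3: (0,5) @ cyc 7  [N]
hop 4: (0,6) @ cyc 9  [N]
hop 5: (0,7) @ cyc 11  [N]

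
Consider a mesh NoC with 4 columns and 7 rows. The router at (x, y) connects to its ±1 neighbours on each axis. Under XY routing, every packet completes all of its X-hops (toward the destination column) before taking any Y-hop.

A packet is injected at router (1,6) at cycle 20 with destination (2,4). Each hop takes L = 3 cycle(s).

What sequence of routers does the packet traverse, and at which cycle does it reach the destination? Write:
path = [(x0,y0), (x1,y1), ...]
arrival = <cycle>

[0] x=1 y=6 t=20
[1] x=2 y=6 t=23 →E
[2] x=2 y=5 t=26 →S
[3] x=2 y=4 t=29 →S

path = [(1,6), (2,6), (2,5), (2,4)]
arrival = 29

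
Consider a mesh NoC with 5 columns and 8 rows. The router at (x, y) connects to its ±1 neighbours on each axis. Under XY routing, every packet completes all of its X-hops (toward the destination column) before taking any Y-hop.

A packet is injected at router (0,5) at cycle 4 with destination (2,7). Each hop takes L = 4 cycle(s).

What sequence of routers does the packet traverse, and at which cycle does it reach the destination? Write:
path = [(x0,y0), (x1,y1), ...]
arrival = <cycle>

[0] x=0 y=5 t=4
[1] x=1 y=5 t=8 →E
[2] x=2 y=5 t=12 →E
[3] x=2 y=6 t=16 →N
[4] x=2 y=7 t=20 →N

path = [(0,5), (1,5), (2,5), (2,6), (2,7)]
arrival = 20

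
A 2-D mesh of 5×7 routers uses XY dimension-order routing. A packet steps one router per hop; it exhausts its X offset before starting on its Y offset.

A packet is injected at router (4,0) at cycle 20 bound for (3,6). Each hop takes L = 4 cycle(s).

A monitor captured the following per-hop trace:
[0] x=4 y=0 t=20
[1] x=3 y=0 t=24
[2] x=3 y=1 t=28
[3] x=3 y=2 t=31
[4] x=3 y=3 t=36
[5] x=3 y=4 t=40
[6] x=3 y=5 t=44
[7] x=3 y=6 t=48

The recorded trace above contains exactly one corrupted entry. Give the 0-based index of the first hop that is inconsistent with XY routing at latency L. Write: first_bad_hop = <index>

  1: Δx=-1 Δy=+0 Δt=4 [ok]
  2: Δx=+0 Δy=+1 Δt=4 [ok]
  3: Δx=+0 Δy=+1 Δt=3 [BAD: Δcyc=3≠L]

first_bad_hop = 3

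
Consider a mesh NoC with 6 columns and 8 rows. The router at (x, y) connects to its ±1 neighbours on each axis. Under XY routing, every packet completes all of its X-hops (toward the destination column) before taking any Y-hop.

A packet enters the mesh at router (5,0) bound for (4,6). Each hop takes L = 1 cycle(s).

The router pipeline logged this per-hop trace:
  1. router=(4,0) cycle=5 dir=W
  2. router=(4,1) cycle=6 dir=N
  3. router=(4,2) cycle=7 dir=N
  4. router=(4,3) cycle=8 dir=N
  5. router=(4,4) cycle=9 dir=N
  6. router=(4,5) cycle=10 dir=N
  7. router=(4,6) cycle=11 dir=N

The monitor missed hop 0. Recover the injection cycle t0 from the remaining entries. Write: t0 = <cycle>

t0 = 4

cyc[1] = 5 and cyc[k] = t0 + k·L for every k.
t0 = cyc[1] − L = 5 − 1 = 4.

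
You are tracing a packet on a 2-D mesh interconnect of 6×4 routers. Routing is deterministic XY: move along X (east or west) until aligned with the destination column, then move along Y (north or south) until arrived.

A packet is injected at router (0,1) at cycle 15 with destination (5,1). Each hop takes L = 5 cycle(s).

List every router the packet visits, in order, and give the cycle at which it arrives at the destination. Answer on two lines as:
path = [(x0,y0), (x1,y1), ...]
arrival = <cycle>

hop 0: (0,1) @ cyc 15
hop 1: (1,1) @ cyc 20  [E]
hop 2: (2,1) @ cyc 25  [E]
hop 3: (3,1) @ cyc 30  [E]
hop 4: (4,1) @ cyc 35  [E]
hop 5: (5,1) @ cyc 40  [E]

path = [(0,1), (1,1), (2,1), (3,1), (4,1), (5,1)]
arrival = 40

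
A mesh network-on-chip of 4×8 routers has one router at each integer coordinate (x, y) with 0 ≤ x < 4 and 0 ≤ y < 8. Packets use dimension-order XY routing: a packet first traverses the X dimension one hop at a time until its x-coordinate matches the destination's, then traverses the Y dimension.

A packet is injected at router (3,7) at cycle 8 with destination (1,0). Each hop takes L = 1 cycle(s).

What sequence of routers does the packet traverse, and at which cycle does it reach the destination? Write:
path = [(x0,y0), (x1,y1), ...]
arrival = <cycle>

t=8: at (3,7)
t=9: at (2,7) after W
t=10: at (1,7) after W
t=11: at (1,6) after S
t=12: at (1,5) after S
t=13: at (1,4) after S
t=14: at (1,3) after S
t=15: at (1,2) after S
t=16: at (1,1) after S
t=17: at (1,0) after S

path = [(3,7), (2,7), (1,7), (1,6), (1,5), (1,4), (1,3), (1,2), (1,1), (1,0)]
arrival = 17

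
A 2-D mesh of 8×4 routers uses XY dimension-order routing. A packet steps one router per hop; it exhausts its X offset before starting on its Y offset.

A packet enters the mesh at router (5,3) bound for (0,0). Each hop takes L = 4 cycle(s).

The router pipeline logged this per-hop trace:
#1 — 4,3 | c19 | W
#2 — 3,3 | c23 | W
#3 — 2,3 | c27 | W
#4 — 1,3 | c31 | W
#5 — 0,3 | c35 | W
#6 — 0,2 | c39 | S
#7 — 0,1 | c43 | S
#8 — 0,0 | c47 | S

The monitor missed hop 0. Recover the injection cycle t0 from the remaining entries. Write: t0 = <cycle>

t0 = 15

At hop 1 the cycle is 19; in general cyc_k = t0 + kL.
Subtract one hop: t0 = 19 − 4 = 15.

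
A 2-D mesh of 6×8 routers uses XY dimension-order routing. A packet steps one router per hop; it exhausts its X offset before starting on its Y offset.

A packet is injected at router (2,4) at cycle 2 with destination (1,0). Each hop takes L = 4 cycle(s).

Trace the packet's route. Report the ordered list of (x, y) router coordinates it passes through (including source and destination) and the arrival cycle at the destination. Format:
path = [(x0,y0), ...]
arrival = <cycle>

path = [(2,4), (1,4), (1,3), (1,2), (1,1), (1,0)]
arrival = 22

  0. router=(2,4) cycle=2 (inject)
  1. router=(1,4) cycle=6 dir=W
  2. router=(1,3) cycle=10 dir=S
  3. router=(1,2) cycle=14 dir=S
  4. router=(1,1) cycle=18 dir=S
  5. router=(1,0) cycle=22 dir=S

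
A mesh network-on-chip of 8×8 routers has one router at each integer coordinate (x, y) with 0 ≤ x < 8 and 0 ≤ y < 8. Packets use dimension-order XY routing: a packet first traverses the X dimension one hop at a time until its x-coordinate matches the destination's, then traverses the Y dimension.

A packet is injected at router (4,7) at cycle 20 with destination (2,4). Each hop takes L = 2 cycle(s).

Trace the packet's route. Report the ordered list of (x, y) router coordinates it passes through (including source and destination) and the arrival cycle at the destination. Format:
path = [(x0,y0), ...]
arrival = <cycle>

path = [(4,7), (3,7), (2,7), (2,6), (2,5), (2,4)]
arrival = 30

hop 0: (4,7) @ cyc 20
hop 1: (3,7) @ cyc 22  [W]
hop 2: (2,7) @ cyc 24  [W]
hop 3: (2,6) @ cyc 26  [S]
hop 4: (2,5) @ cyc 28  [S]
hop 5: (2,4) @ cyc 30  [S]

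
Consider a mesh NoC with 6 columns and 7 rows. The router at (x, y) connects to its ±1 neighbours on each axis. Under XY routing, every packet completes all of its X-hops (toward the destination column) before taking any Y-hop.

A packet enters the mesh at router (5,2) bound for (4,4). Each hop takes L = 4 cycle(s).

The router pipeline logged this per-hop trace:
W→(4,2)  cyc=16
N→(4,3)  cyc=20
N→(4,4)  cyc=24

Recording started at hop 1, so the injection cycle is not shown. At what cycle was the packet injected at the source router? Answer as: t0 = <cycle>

t0 = 12

The first recorded entry is hop 1 at cycle 16.
Therefore t0 = 16 − L = 12.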